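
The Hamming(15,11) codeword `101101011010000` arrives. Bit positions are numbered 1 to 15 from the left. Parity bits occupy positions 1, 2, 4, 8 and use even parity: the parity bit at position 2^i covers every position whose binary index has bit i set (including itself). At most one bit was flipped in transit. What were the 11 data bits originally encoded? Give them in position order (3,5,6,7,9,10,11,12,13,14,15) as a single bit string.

s1: b1⊕b3⊕b5⊕b7⊕b9⊕b11⊕b13⊕b15 = 1⊕1⊕0⊕0⊕1⊕1⊕0⊕0 = 0
s2: b2⊕b3⊕b6⊕b7⊕b10⊕b11⊕b14⊕b15 = 0⊕1⊕1⊕0⊕0⊕1⊕0⊕0 = 1
s4: b4⊕b5⊕b6⊕b7⊕b12⊕b13⊕b14⊕b15 = 1⊕0⊕1⊕0⊕0⊕0⊕0⊕0 = 0
s8: b8⊕b9⊕b10⊕b11⊕b12⊕b13⊕b14⊕b15 = 1⊕1⊕0⊕1⊕0⊕0⊕0⊕0 = 1
Syndrome (s8...s1) = 1010 → position 10.
Flip bit 10: corrected codeword = 101101011110000
Data bits at positions 3,5,6,7,9,10,11,12,13,14,15: 10101110000

10101110000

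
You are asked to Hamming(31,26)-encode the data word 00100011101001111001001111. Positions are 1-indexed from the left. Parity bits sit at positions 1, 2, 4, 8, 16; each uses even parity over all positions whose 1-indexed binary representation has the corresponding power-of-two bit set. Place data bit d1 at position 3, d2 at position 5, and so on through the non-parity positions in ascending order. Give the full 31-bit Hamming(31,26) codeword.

Place data bits at non-power-of-two positions: b3=0, b5=0, b6=1, b7=0, b9=0, b10=0, b11=1, b12=1, b13=1, b14=0, b15=1, b17=0, b18=0, b19=1, b20=1, b21=1, b22=1, b23=0, b24=0, b25=1, b26=0, b27=0, b28=1, b29=1, b30=1, b31=1.
p1 = XOR of data positions {3,5,7,9,11,13,15,17,19,21,23,25,27,29,31} = 0⊕0⊕0⊕0⊕1⊕1⊕1⊕0⊕1⊕1⊕0⊕1⊕0⊕1⊕1 = 0
p2 = XOR of data positions {3,6,7,10,11,14,15,18,19,22,23,26,27,30,31} = 0⊕1⊕0⊕0⊕1⊕0⊕1⊕0⊕1⊕1⊕0⊕0⊕0⊕1⊕1 = 1
p4 = XOR of data positions {5,6,7,12,13,14,15,20,21,22,23,28,29,30,31} = 0⊕1⊕0⊕1⊕1⊕0⊕1⊕1⊕1⊕1⊕0⊕1⊕1⊕1⊕1 = 1
p8 = XOR of data positions {9,10,11,12,13,14,15,24,25,26,27,28,29,30,31} = 0⊕0⊕1⊕1⊕1⊕0⊕1⊕0⊕1⊕0⊕0⊕1⊕1⊕1⊕1 = 1
p16 = XOR of data positions {17,18,19,20,21,22,23,24,25,26,27,28,29,30,31} = 0⊕0⊕1⊕1⊕1⊕1⊕0⊕0⊕1⊕0⊕0⊕1⊕1⊕1⊕1 = 1
Codeword b1..b31 = 0101010100111011001111001001111

0101010100111011001111001001111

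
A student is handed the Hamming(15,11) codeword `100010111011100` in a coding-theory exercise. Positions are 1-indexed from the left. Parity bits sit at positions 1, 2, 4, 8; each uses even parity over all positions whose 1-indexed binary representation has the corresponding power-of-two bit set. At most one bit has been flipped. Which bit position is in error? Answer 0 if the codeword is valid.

8

s1: b1⊕b3⊕b5⊕b7⊕b9⊕b11⊕b13⊕b15 = 1⊕0⊕1⊕1⊕1⊕1⊕1⊕0 = 0
s2: b2⊕b3⊕b6⊕b7⊕b10⊕b11⊕b14⊕b15 = 0⊕0⊕0⊕1⊕0⊕1⊕0⊕0 = 0
s4: b4⊕b5⊕b6⊕b7⊕b12⊕b13⊕b14⊕b15 = 0⊕1⊕0⊕1⊕1⊕1⊕0⊕0 = 0
s8: b8⊕b9⊕b10⊕b11⊕b12⊕b13⊕b14⊕b15 = 1⊕1⊕0⊕1⊕1⊕1⊕0⊕0 = 1
Syndrome (s8...s1) = 1000 → position 8.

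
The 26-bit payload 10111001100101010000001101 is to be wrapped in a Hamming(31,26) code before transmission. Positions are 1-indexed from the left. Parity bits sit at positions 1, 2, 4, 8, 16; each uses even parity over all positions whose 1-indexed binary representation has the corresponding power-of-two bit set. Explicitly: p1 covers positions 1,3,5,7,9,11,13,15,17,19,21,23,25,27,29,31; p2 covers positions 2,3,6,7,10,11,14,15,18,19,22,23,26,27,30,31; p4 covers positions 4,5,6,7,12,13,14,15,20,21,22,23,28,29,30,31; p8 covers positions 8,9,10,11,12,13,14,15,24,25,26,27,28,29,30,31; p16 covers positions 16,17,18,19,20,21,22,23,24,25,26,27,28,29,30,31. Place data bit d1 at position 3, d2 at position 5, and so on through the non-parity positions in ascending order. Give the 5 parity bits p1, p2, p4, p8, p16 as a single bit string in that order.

11000

Place data bits at non-power-of-two positions: b3=1, b5=0, b6=1, b7=1, b9=1, b10=0, b11=0, b12=1, b13=1, b14=0, b15=0, b17=1, b18=0, b19=1, b20=0, b21=1, b22=0, b23=0, b24=0, b25=0, b26=0, b27=0, b28=1, b29=1, b30=0, b31=1.
p1 = XOR of data positions {3,5,7,9,11,13,15,17,19,21,23,25,27,29,31} = 1⊕0⊕1⊕1⊕0⊕1⊕0⊕1⊕1⊕1⊕0⊕0⊕0⊕1⊕1 = 1
p2 = XOR of data positions {3,6,7,10,11,14,15,18,19,22,23,26,27,30,31} = 1⊕1⊕1⊕0⊕0⊕0⊕0⊕0⊕1⊕0⊕0⊕0⊕0⊕0⊕1 = 1
p4 = XOR of data positions {5,6,7,12,13,14,15,20,21,22,23,28,29,30,31} = 0⊕1⊕1⊕1⊕1⊕0⊕0⊕0⊕1⊕0⊕0⊕1⊕1⊕0⊕1 = 0
p8 = XOR of data positions {9,10,11,12,13,14,15,24,25,26,27,28,29,30,31} = 1⊕0⊕0⊕1⊕1⊕0⊕0⊕0⊕0⊕0⊕0⊕1⊕1⊕0⊕1 = 0
p16 = XOR of data positions {17,18,19,20,21,22,23,24,25,26,27,28,29,30,31} = 1⊕0⊕1⊕0⊕1⊕0⊕0⊕0⊕0⊕0⊕0⊕1⊕1⊕0⊕1 = 0
Parity bits p1,p2,p4,p8,p16 = 11000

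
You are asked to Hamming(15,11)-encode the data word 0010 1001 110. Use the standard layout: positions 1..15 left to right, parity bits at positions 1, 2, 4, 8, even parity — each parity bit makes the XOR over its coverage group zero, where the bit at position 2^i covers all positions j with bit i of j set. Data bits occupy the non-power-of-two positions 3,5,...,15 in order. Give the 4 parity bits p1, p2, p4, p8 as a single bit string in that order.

Place data bits at non-power-of-two positions: b3=0, b5=0, b6=1, b7=0, b9=1, b10=0, b11=0, b12=1, b13=1, b14=1, b15=0.
p1 = XOR of data positions {3,5,7,9,11,13,15} = 0⊕0⊕0⊕1⊕0⊕1⊕0 = 0
p2 = XOR of data positions {3,6,7,10,11,14,15} = 0⊕1⊕0⊕0⊕0⊕1⊕0 = 0
p4 = XOR of data positions {5,6,7,12,13,14,15} = 0⊕1⊕0⊕1⊕1⊕1⊕0 = 0
p8 = XOR of data positions {9,10,11,12,13,14,15} = 1⊕0⊕0⊕1⊕1⊕1⊕0 = 0
Parity bits p1,p2,p4,p8 = 0000

0000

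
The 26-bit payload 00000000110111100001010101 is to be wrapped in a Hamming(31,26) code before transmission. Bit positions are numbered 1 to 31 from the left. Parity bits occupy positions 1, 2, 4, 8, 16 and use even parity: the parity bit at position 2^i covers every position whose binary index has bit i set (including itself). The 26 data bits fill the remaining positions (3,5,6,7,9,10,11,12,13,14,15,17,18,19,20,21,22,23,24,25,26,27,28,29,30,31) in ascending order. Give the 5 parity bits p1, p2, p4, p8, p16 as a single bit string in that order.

Place data bits at non-power-of-two positions: b3=0, b5=0, b6=0, b7=0, b9=0, b10=0, b11=0, b12=0, b13=1, b14=1, b15=0, b17=1, b18=1, b19=1, b20=1, b21=0, b22=0, b23=0, b24=0, b25=1, b26=0, b27=1, b28=0, b29=1, b30=0, b31=1.
p1 = XOR of data positions {3,5,7,9,11,13,15,17,19,21,23,25,27,29,31} = 0⊕0⊕0⊕0⊕0⊕1⊕0⊕1⊕1⊕0⊕0⊕1⊕1⊕1⊕1 = 1
p2 = XOR of data positions {3,6,7,10,11,14,15,18,19,22,23,26,27,30,31} = 0⊕0⊕0⊕0⊕0⊕1⊕0⊕1⊕1⊕0⊕0⊕0⊕1⊕0⊕1 = 1
p4 = XOR of data positions {5,6,7,12,13,14,15,20,21,22,23,28,29,30,31} = 0⊕0⊕0⊕0⊕1⊕1⊕0⊕1⊕0⊕0⊕0⊕0⊕1⊕0⊕1 = 1
p8 = XOR of data positions {9,10,11,12,13,14,15,24,25,26,27,28,29,30,31} = 0⊕0⊕0⊕0⊕1⊕1⊕0⊕0⊕1⊕0⊕1⊕0⊕1⊕0⊕1 = 0
p16 = XOR of data positions {17,18,19,20,21,22,23,24,25,26,27,28,29,30,31} = 1⊕1⊕1⊕1⊕0⊕0⊕0⊕0⊕1⊕0⊕1⊕0⊕1⊕0⊕1 = 0
Parity bits p1,p2,p4,p8,p16 = 11100

11100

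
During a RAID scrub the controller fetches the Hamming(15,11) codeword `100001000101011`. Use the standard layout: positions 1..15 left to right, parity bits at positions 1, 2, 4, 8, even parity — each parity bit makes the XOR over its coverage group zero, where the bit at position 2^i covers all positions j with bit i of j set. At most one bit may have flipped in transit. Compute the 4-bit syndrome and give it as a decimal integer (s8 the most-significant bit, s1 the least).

s1: b1⊕b3⊕b5⊕b7⊕b9⊕b11⊕b13⊕b15 = 1⊕0⊕0⊕0⊕0⊕0⊕0⊕1 = 0
s2: b2⊕b3⊕b6⊕b7⊕b10⊕b11⊕b14⊕b15 = 0⊕0⊕1⊕0⊕1⊕0⊕1⊕1 = 0
s4: b4⊕b5⊕b6⊕b7⊕b12⊕b13⊕b14⊕b15 = 0⊕0⊕1⊕0⊕1⊕0⊕1⊕1 = 0
s8: b8⊕b9⊕b10⊕b11⊕b12⊕b13⊕b14⊕b15 = 0⊕0⊕1⊕0⊕1⊕0⊕1⊕1 = 0
Syndrome (s8...s1) = 0000 → position 0 (no error).

0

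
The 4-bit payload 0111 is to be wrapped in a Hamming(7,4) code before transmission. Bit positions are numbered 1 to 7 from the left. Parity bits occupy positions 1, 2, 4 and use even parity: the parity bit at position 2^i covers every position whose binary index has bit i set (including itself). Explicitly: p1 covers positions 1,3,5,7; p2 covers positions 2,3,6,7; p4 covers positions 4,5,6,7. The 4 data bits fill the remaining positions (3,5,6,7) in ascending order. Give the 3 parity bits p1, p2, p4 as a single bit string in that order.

001

Place data bits at non-power-of-two positions: b3=0, b5=1, b6=1, b7=1.
p1 = XOR of data positions {3,5,7} = 0⊕1⊕1 = 0
p2 = XOR of data positions {3,6,7} = 0⊕1⊕1 = 0
p4 = XOR of data positions {5,6,7} = 1⊕1⊕1 = 1
Parity bits p1,p2,p4 = 001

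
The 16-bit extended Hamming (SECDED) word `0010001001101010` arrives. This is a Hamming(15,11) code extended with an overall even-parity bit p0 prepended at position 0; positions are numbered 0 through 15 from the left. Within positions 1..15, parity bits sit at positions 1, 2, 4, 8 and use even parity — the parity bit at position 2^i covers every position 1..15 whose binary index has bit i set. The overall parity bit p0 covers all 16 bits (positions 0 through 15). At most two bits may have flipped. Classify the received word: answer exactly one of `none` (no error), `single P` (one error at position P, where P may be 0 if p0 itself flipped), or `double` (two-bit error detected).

double

s1: b1⊕b3⊕b5⊕b7⊕b9⊕b11⊕b13⊕b15 = 0⊕0⊕0⊕0⊕1⊕0⊕0⊕0 = 1
s2: b2⊕b3⊕b6⊕b7⊕b10⊕b11⊕b14⊕b15 = 1⊕0⊕1⊕0⊕1⊕0⊕1⊕0 = 0
s4: b4⊕b5⊕b6⊕b7⊕b12⊕b13⊕b14⊕b15 = 0⊕0⊕1⊕0⊕1⊕0⊕1⊕0 = 1
s8: b8⊕b9⊕b10⊕b11⊕b12⊕b13⊕b14⊕b15 = 0⊕1⊕1⊕0⊕1⊕0⊕1⊕0 = 0
Syndrome (s8...s1) = 0101 → position 5.
Overall parity (XOR of all 16 bits, including p0): 0⊕0⊕1⊕0⊕0⊕0⊕1⊕0⊕0⊕1⊕1⊕0⊕1⊕0⊕1⊕0 = 0
Overall=0, syndrome position=5 → double-bit error detected (uncorrectable).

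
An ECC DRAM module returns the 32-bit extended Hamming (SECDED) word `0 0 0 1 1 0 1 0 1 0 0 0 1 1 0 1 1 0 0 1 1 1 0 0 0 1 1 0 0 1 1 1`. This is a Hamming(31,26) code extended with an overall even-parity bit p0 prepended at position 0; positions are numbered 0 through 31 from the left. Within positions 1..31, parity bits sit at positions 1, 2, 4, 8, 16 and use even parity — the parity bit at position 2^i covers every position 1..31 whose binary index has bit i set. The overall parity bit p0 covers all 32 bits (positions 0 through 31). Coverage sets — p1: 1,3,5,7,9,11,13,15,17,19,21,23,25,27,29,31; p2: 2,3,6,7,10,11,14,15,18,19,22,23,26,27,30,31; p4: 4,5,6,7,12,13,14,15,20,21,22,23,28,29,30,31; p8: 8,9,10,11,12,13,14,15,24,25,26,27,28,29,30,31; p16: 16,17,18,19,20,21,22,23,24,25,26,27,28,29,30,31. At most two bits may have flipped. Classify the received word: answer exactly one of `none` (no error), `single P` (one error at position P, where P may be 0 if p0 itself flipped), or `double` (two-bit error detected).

s1: b1⊕b3⊕b5⊕b7⊕b9⊕b11⊕b13⊕b15⊕b17⊕b19⊕b21⊕b23⊕b25⊕b27⊕b29⊕b31 = 0⊕1⊕0⊕0⊕0⊕0⊕1⊕1⊕0⊕1⊕1⊕0⊕1⊕0⊕1⊕1 = 0
s2: b2⊕b3⊕b6⊕b7⊕b10⊕b11⊕b14⊕b15⊕b18⊕b19⊕b22⊕b23⊕b26⊕b27⊕b30⊕b31 = 0⊕1⊕1⊕0⊕0⊕0⊕0⊕1⊕0⊕1⊕0⊕0⊕1⊕0⊕1⊕1 = 1
s4: b4⊕b5⊕b6⊕b7⊕b12⊕b13⊕b14⊕b15⊕b20⊕b21⊕b22⊕b23⊕b28⊕b29⊕b30⊕b31 = 1⊕0⊕1⊕0⊕1⊕1⊕0⊕1⊕1⊕1⊕0⊕0⊕0⊕1⊕1⊕1 = 0
s8: b8⊕b9⊕b10⊕b11⊕b12⊕b13⊕b14⊕b15⊕b24⊕b25⊕b26⊕b27⊕b28⊕b29⊕b30⊕b31 = 1⊕0⊕0⊕0⊕1⊕1⊕0⊕1⊕0⊕1⊕1⊕0⊕0⊕1⊕1⊕1 = 1
s16: b16⊕b17⊕b18⊕b19⊕b20⊕b21⊕b22⊕b23⊕b24⊕b25⊕b26⊕b27⊕b28⊕b29⊕b30⊕b31 = 1⊕0⊕0⊕1⊕1⊕1⊕0⊕0⊕0⊕1⊕1⊕0⊕0⊕1⊕1⊕1 = 1
Syndrome (s16...s1) = 11010 → position 26.
Overall parity (XOR of all 32 bits, including p0): 0⊕0⊕0⊕1⊕1⊕0⊕1⊕0⊕1⊕0⊕0⊕0⊕1⊕1⊕0⊕1⊕1⊕0⊕0⊕1⊕1⊕1⊕0⊕0⊕0⊕1⊕1⊕0⊕0⊕1⊕1⊕1 = 0
Overall=0, syndrome position=26 → double-bit error detected (uncorrectable).

double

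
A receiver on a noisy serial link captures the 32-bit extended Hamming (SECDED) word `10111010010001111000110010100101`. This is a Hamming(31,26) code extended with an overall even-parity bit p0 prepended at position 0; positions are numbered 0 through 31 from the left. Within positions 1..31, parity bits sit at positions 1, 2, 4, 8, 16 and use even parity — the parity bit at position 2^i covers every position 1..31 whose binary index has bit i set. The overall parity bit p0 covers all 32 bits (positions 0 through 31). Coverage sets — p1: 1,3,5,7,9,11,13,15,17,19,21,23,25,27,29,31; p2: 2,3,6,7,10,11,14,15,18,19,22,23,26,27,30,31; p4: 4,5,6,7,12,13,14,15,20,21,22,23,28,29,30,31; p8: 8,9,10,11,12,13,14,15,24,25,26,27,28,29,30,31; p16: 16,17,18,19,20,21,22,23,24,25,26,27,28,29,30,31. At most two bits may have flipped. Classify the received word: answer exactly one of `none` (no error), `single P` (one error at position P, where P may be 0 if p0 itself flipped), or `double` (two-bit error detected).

s1: b1⊕b3⊕b5⊕b7⊕b9⊕b11⊕b13⊕b15⊕b17⊕b19⊕b21⊕b23⊕b25⊕b27⊕b29⊕b31 = 0⊕1⊕0⊕0⊕1⊕0⊕1⊕1⊕0⊕0⊕1⊕0⊕0⊕0⊕1⊕1 = 1
s2: b2⊕b3⊕b6⊕b7⊕b10⊕b11⊕b14⊕b15⊕b18⊕b19⊕b22⊕b23⊕b26⊕b27⊕b30⊕b31 = 1⊕1⊕1⊕0⊕0⊕0⊕1⊕1⊕0⊕0⊕0⊕0⊕1⊕0⊕0⊕1 = 1
s4: b4⊕b5⊕b6⊕b7⊕b12⊕b13⊕b14⊕b15⊕b20⊕b21⊕b22⊕b23⊕b28⊕b29⊕b30⊕b31 = 1⊕0⊕1⊕0⊕0⊕1⊕1⊕1⊕1⊕1⊕0⊕0⊕0⊕1⊕0⊕1 = 1
s8: b8⊕b9⊕b10⊕b11⊕b12⊕b13⊕b14⊕b15⊕b24⊕b25⊕b26⊕b27⊕b28⊕b29⊕b30⊕b31 = 0⊕1⊕0⊕0⊕0⊕1⊕1⊕1⊕1⊕0⊕1⊕0⊕0⊕1⊕0⊕1 = 0
s16: b16⊕b17⊕b18⊕b19⊕b20⊕b21⊕b22⊕b23⊕b24⊕b25⊕b26⊕b27⊕b28⊕b29⊕b30⊕b31 = 1⊕0⊕0⊕0⊕1⊕1⊕0⊕0⊕1⊕0⊕1⊕0⊕0⊕1⊕0⊕1 = 1
Syndrome (s16...s1) = 10111 → position 23.
Overall parity (XOR of all 32 bits, including p0): 1⊕0⊕1⊕1⊕1⊕0⊕1⊕0⊕0⊕1⊕0⊕0⊕0⊕1⊕1⊕1⊕1⊕0⊕0⊕0⊕1⊕1⊕0⊕0⊕1⊕0⊕1⊕0⊕0⊕1⊕0⊕1 = 0
Overall=0, syndrome position=23 → double-bit error detected (uncorrectable).

double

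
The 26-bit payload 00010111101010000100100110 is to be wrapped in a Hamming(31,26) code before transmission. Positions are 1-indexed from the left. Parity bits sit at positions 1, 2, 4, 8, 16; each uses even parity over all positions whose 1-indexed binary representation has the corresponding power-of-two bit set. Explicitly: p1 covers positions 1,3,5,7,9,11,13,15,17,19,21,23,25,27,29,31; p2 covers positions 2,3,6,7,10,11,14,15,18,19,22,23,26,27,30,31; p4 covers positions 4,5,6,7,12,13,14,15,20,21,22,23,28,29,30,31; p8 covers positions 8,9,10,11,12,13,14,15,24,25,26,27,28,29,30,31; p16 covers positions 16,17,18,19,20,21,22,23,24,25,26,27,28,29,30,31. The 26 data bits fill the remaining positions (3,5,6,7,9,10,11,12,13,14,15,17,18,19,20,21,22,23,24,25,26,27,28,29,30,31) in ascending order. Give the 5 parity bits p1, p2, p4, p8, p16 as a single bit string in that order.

Place data bits at non-power-of-two positions: b3=0, b5=0, b6=0, b7=1, b9=0, b10=1, b11=1, b12=1, b13=1, b14=0, b15=1, b17=0, b18=1, b19=0, b20=0, b21=0, b22=0, b23=1, b24=0, b25=0, b26=1, b27=0, b28=0, b29=1, b30=1, b31=0.
p1 = XOR of data positions {3,5,7,9,11,13,15,17,19,21,23,25,27,29,31} = 0⊕0⊕1⊕0⊕1⊕1⊕1⊕0⊕0⊕0⊕1⊕0⊕0⊕1⊕0 = 0
p2 = XOR of data positions {3,6,7,10,11,14,15,18,19,22,23,26,27,30,31} = 0⊕0⊕1⊕1⊕1⊕0⊕1⊕1⊕0⊕0⊕1⊕1⊕0⊕1⊕0 = 0
p4 = XOR of data positions {5,6,7,12,13,14,15,20,21,22,23,28,29,30,31} = 0⊕0⊕1⊕1⊕1⊕0⊕1⊕0⊕0⊕0⊕1⊕0⊕1⊕1⊕0 = 1
p8 = XOR of data positions {9,10,11,12,13,14,15,24,25,26,27,28,29,30,31} = 0⊕1⊕1⊕1⊕1⊕0⊕1⊕0⊕0⊕1⊕0⊕0⊕1⊕1⊕0 = 0
p16 = XOR of data positions {17,18,19,20,21,22,23,24,25,26,27,28,29,30,31} = 0⊕1⊕0⊕0⊕0⊕0⊕1⊕0⊕0⊕1⊕0⊕0⊕1⊕1⊕0 = 1
Parity bits p1,p2,p4,p8,p16 = 00101

00101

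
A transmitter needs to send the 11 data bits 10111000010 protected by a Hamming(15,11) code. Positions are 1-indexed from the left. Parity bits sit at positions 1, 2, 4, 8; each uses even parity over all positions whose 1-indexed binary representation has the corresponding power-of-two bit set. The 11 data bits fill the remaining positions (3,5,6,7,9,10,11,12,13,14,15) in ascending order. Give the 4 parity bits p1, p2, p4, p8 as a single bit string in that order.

Place data bits at non-power-of-two positions: b3=1, b5=0, b6=1, b7=1, b9=1, b10=0, b11=0, b12=0, b13=0, b14=1, b15=0.
p1 = XOR of data positions {3,5,7,9,11,13,15} = 1⊕0⊕1⊕1⊕0⊕0⊕0 = 1
p2 = XOR of data positions {3,6,7,10,11,14,15} = 1⊕1⊕1⊕0⊕0⊕1⊕0 = 0
p4 = XOR of data positions {5,6,7,12,13,14,15} = 0⊕1⊕1⊕0⊕0⊕1⊕0 = 1
p8 = XOR of data positions {9,10,11,12,13,14,15} = 1⊕0⊕0⊕0⊕0⊕1⊕0 = 0
Parity bits p1,p2,p4,p8 = 1010

1010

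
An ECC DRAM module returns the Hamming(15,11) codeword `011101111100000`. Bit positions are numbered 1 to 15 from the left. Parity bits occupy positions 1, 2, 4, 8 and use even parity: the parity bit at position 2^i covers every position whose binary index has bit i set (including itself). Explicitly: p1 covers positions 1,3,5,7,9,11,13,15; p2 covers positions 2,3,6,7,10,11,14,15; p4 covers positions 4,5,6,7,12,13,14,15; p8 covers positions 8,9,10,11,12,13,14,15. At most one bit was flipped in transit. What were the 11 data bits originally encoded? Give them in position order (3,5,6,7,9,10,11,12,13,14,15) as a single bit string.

10111100001

s1: b1⊕b3⊕b5⊕b7⊕b9⊕b11⊕b13⊕b15 = 0⊕1⊕0⊕1⊕1⊕0⊕0⊕0 = 1
s2: b2⊕b3⊕b6⊕b7⊕b10⊕b11⊕b14⊕b15 = 1⊕1⊕1⊕1⊕1⊕0⊕0⊕0 = 1
s4: b4⊕b5⊕b6⊕b7⊕b12⊕b13⊕b14⊕b15 = 1⊕0⊕1⊕1⊕0⊕0⊕0⊕0 = 1
s8: b8⊕b9⊕b10⊕b11⊕b12⊕b13⊕b14⊕b15 = 1⊕1⊕1⊕0⊕0⊕0⊕0⊕0 = 1
Syndrome (s8...s1) = 1111 → position 15.
Flip bit 15: corrected codeword = 011101111100001
Data bits at positions 3,5,6,7,9,10,11,12,13,14,15: 10111100001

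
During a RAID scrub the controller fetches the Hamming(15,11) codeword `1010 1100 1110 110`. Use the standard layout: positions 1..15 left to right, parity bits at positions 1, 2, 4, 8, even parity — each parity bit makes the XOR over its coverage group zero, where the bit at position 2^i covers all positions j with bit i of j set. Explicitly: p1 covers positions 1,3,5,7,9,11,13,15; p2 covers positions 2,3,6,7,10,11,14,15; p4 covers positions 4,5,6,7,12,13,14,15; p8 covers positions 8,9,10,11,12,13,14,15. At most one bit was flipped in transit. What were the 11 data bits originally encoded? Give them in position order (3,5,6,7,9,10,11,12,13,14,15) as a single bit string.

s1: b1⊕b3⊕b5⊕b7⊕b9⊕b11⊕b13⊕b15 = 1⊕1⊕1⊕0⊕1⊕1⊕1⊕0 = 0
s2: b2⊕b3⊕b6⊕b7⊕b10⊕b11⊕b14⊕b15 = 0⊕1⊕1⊕0⊕1⊕1⊕1⊕0 = 1
s4: b4⊕b5⊕b6⊕b7⊕b12⊕b13⊕b14⊕b15 = 0⊕1⊕1⊕0⊕0⊕1⊕1⊕0 = 0
s8: b8⊕b9⊕b10⊕b11⊕b12⊕b13⊕b14⊕b15 = 0⊕1⊕1⊕1⊕0⊕1⊕1⊕0 = 1
Syndrome (s8...s1) = 1010 → position 10.
Flip bit 10: corrected codeword = 101011001010110
Data bits at positions 3,5,6,7,9,10,11,12,13,14,15: 11101010110

11101010110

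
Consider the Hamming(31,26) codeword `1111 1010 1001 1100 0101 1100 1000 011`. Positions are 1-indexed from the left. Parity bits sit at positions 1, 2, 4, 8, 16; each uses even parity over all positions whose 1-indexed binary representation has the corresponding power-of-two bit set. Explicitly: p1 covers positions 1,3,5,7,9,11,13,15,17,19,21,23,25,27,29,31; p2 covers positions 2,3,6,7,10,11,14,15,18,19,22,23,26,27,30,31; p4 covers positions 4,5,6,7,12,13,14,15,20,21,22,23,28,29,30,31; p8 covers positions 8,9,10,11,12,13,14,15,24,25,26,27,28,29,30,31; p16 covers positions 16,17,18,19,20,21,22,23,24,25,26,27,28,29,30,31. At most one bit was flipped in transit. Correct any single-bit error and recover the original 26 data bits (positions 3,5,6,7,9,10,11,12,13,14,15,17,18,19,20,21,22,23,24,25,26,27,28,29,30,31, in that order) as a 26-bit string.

11011001110010111001000111

s1: b1⊕b3⊕b5⊕b7⊕b9⊕b11⊕b13⊕b15⊕b17⊕b19⊕b21⊕b23⊕b25⊕b27⊕b29⊕b31 = 1⊕1⊕1⊕1⊕1⊕0⊕1⊕0⊕0⊕0⊕1⊕0⊕1⊕0⊕0⊕1 = 1
s2: b2⊕b3⊕b6⊕b7⊕b10⊕b11⊕b14⊕b15⊕b18⊕b19⊕b22⊕b23⊕b26⊕b27⊕b30⊕b31 = 1⊕1⊕0⊕1⊕0⊕0⊕1⊕0⊕1⊕0⊕1⊕0⊕0⊕0⊕1⊕1 = 0
s4: b4⊕b5⊕b6⊕b7⊕b12⊕b13⊕b14⊕b15⊕b20⊕b21⊕b22⊕b23⊕b28⊕b29⊕b30⊕b31 = 1⊕1⊕0⊕1⊕1⊕1⊕1⊕0⊕1⊕1⊕1⊕0⊕0⊕0⊕1⊕1 = 1
s8: b8⊕b9⊕b10⊕b11⊕b12⊕b13⊕b14⊕b15⊕b24⊕b25⊕b26⊕b27⊕b28⊕b29⊕b30⊕b31 = 0⊕1⊕0⊕0⊕1⊕1⊕1⊕0⊕0⊕1⊕0⊕0⊕0⊕0⊕1⊕1 = 1
s16: b16⊕b17⊕b18⊕b19⊕b20⊕b21⊕b22⊕b23⊕b24⊕b25⊕b26⊕b27⊕b28⊕b29⊕b30⊕b31 = 0⊕0⊕1⊕0⊕1⊕1⊕1⊕0⊕0⊕1⊕0⊕0⊕0⊕0⊕1⊕1 = 1
Syndrome (s16...s1) = 11101 → position 29.
Flip bit 29: corrected codeword = 1111101010011100010111001000111
Data bits at positions 3,5,6,7,9,10,11,12,13,14,15,17,18,19,20,21,22,23,24,25,26,27,28,29,30,31: 11011001110010111001000111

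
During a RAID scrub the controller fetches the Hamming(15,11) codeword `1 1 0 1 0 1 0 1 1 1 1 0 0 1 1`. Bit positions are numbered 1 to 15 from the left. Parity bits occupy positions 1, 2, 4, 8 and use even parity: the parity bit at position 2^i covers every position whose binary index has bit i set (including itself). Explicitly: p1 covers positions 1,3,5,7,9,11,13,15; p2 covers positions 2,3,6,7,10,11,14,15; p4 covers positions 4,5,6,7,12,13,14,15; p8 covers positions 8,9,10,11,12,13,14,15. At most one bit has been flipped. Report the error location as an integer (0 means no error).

0

s1: b1⊕b3⊕b5⊕b7⊕b9⊕b11⊕b13⊕b15 = 1⊕0⊕0⊕0⊕1⊕1⊕0⊕1 = 0
s2: b2⊕b3⊕b6⊕b7⊕b10⊕b11⊕b14⊕b15 = 1⊕0⊕1⊕0⊕1⊕1⊕1⊕1 = 0
s4: b4⊕b5⊕b6⊕b7⊕b12⊕b13⊕b14⊕b15 = 1⊕0⊕1⊕0⊕0⊕0⊕1⊕1 = 0
s8: b8⊕b9⊕b10⊕b11⊕b12⊕b13⊕b14⊕b15 = 1⊕1⊕1⊕1⊕0⊕0⊕1⊕1 = 0
Syndrome (s8...s1) = 0000 → position 0 (no error).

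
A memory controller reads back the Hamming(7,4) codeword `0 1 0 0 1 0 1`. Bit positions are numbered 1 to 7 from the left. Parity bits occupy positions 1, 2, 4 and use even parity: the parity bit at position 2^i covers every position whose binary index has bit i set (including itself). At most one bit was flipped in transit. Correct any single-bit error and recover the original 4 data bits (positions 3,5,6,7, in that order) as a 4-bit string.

s1: b1⊕b3⊕b5⊕b7 = 0⊕0⊕1⊕1 = 0
s2: b2⊕b3⊕b6⊕b7 = 1⊕0⊕0⊕1 = 0
s4: b4⊕b5⊕b6⊕b7 = 0⊕1⊕0⊕1 = 0
Syndrome (s4...s1) = 000 → position 0 (no error).
No correction needed.
Data bits at positions 3,5,6,7: 0101

0101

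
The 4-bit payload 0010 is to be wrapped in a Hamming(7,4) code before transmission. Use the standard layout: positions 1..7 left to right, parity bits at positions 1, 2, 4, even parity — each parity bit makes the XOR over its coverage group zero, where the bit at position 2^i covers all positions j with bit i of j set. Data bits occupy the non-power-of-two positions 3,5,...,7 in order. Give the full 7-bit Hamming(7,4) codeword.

0101010

Place data bits at non-power-of-two positions: b3=0, b5=0, b6=1, b7=0.
p1 = XOR of data positions {3,5,7} = 0⊕0⊕0 = 0
p2 = XOR of data positions {3,6,7} = 0⊕1⊕0 = 1
p4 = XOR of data positions {5,6,7} = 0⊕1⊕0 = 1
Codeword b1..b7 = 0101010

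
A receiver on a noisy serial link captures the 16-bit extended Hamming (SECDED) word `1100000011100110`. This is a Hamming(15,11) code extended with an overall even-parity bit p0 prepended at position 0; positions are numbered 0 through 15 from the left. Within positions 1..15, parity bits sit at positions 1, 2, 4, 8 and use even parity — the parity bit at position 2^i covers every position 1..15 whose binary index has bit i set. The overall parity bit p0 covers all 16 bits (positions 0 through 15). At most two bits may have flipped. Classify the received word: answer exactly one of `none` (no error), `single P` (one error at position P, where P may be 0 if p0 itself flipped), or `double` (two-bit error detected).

s1: b1⊕b3⊕b5⊕b7⊕b9⊕b11⊕b13⊕b15 = 1⊕0⊕0⊕0⊕1⊕0⊕1⊕0 = 1
s2: b2⊕b3⊕b6⊕b7⊕b10⊕b11⊕b14⊕b15 = 0⊕0⊕0⊕0⊕1⊕0⊕1⊕0 = 0
s4: b4⊕b5⊕b6⊕b7⊕b12⊕b13⊕b14⊕b15 = 0⊕0⊕0⊕0⊕0⊕1⊕1⊕0 = 0
s8: b8⊕b9⊕b10⊕b11⊕b12⊕b13⊕b14⊕b15 = 1⊕1⊕1⊕0⊕0⊕1⊕1⊕0 = 1
Syndrome (s8...s1) = 1001 → position 9.
Overall parity (XOR of all 16 bits, including p0): 1⊕1⊕0⊕0⊕0⊕0⊕0⊕0⊕1⊕1⊕1⊕0⊕0⊕1⊕1⊕0 = 1
Overall=1, syndrome position=9 → single-bit error at position 9.

single 9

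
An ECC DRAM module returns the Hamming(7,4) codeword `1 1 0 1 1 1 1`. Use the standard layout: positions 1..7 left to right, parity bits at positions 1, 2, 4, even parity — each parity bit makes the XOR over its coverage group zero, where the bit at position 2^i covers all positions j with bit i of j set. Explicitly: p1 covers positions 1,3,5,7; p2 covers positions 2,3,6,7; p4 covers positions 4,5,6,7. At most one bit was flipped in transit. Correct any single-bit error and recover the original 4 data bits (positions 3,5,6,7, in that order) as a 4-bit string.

1111

s1: b1⊕b3⊕b5⊕b7 = 1⊕0⊕1⊕1 = 1
s2: b2⊕b3⊕b6⊕b7 = 1⊕0⊕1⊕1 = 1
s4: b4⊕b5⊕b6⊕b7 = 1⊕1⊕1⊕1 = 0
Syndrome (s4...s1) = 011 → position 3.
Flip bit 3: corrected codeword = 1111111
Data bits at positions 3,5,6,7: 1111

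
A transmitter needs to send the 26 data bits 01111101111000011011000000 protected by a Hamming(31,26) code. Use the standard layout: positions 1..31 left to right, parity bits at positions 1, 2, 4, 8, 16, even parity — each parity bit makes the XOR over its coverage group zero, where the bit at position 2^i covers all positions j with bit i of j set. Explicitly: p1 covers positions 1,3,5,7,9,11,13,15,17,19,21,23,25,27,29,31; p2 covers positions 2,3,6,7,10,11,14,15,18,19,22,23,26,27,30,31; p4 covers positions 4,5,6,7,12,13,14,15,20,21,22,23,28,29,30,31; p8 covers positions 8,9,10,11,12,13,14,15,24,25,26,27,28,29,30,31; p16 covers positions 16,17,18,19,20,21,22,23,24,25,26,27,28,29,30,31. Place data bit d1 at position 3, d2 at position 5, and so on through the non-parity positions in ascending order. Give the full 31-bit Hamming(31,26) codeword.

1001111011011110000011011000000

Place data bits at non-power-of-two positions: b3=0, b5=1, b6=1, b7=1, b9=1, b10=1, b11=0, b12=1, b13=1, b14=1, b15=1, b17=0, b18=0, b19=0, b20=0, b21=1, b22=1, b23=0, b24=1, b25=1, b26=0, b27=0, b28=0, b29=0, b30=0, b31=0.
p1 = XOR of data positions {3,5,7,9,11,13,15,17,19,21,23,25,27,29,31} = 0⊕1⊕1⊕1⊕0⊕1⊕1⊕0⊕0⊕1⊕0⊕1⊕0⊕0⊕0 = 1
p2 = XOR of data positions {3,6,7,10,11,14,15,18,19,22,23,26,27,30,31} = 0⊕1⊕1⊕1⊕0⊕1⊕1⊕0⊕0⊕1⊕0⊕0⊕0⊕0⊕0 = 0
p4 = XOR of data positions {5,6,7,12,13,14,15,20,21,22,23,28,29,30,31} = 1⊕1⊕1⊕1⊕1⊕1⊕1⊕0⊕1⊕1⊕0⊕0⊕0⊕0⊕0 = 1
p8 = XOR of data positions {9,10,11,12,13,14,15,24,25,26,27,28,29,30,31} = 1⊕1⊕0⊕1⊕1⊕1⊕1⊕1⊕1⊕0⊕0⊕0⊕0⊕0⊕0 = 0
p16 = XOR of data positions {17,18,19,20,21,22,23,24,25,26,27,28,29,30,31} = 0⊕0⊕0⊕0⊕1⊕1⊕0⊕1⊕1⊕0⊕0⊕0⊕0⊕0⊕0 = 0
Codeword b1..b31 = 1001111011011110000011011000000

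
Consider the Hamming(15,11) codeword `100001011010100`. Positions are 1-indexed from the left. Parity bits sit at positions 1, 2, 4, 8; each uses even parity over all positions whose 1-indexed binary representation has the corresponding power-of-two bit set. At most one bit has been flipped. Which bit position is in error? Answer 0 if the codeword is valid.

s1: b1⊕b3⊕b5⊕b7⊕b9⊕b11⊕b13⊕b15 = 1⊕0⊕0⊕0⊕1⊕1⊕1⊕0 = 0
s2: b2⊕b3⊕b6⊕b7⊕b10⊕b11⊕b14⊕b15 = 0⊕0⊕1⊕0⊕0⊕1⊕0⊕0 = 0
s4: b4⊕b5⊕b6⊕b7⊕b12⊕b13⊕b14⊕b15 = 0⊕0⊕1⊕0⊕0⊕1⊕0⊕0 = 0
s8: b8⊕b9⊕b10⊕b11⊕b12⊕b13⊕b14⊕b15 = 1⊕1⊕0⊕1⊕0⊕1⊕0⊕0 = 0
Syndrome (s8...s1) = 0000 → position 0 (no error).

0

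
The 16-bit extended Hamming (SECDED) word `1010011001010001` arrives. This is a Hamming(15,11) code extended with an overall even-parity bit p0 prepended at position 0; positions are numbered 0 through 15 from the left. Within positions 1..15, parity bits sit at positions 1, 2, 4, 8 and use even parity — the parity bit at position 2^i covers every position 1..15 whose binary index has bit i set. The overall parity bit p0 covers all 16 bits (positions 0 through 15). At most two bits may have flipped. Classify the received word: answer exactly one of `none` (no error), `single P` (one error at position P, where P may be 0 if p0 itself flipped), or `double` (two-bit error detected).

single 12

s1: b1⊕b3⊕b5⊕b7⊕b9⊕b11⊕b13⊕b15 = 0⊕0⊕1⊕0⊕1⊕1⊕0⊕1 = 0
s2: b2⊕b3⊕b6⊕b7⊕b10⊕b11⊕b14⊕b15 = 1⊕0⊕1⊕0⊕0⊕1⊕0⊕1 = 0
s4: b4⊕b5⊕b6⊕b7⊕b12⊕b13⊕b14⊕b15 = 0⊕1⊕1⊕0⊕0⊕0⊕0⊕1 = 1
s8: b8⊕b9⊕b10⊕b11⊕b12⊕b13⊕b14⊕b15 = 0⊕1⊕0⊕1⊕0⊕0⊕0⊕1 = 1
Syndrome (s8...s1) = 1100 → position 12.
Overall parity (XOR of all 16 bits, including p0): 1⊕0⊕1⊕0⊕0⊕1⊕1⊕0⊕0⊕1⊕0⊕1⊕0⊕0⊕0⊕1 = 1
Overall=1, syndrome position=12 → single-bit error at position 12.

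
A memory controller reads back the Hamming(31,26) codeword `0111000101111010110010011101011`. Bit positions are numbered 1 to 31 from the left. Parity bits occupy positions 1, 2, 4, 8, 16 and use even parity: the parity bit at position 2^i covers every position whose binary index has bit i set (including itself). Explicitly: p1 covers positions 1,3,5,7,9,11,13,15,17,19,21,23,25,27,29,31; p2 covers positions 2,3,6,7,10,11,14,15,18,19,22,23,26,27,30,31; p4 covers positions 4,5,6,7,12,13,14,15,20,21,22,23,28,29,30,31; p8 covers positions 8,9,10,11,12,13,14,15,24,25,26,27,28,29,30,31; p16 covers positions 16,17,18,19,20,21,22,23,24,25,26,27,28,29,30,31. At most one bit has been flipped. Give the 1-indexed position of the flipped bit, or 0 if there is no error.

s1: b1⊕b3⊕b5⊕b7⊕b9⊕b11⊕b13⊕b15⊕b17⊕b19⊕b21⊕b23⊕b25⊕b27⊕b29⊕b31 = 0⊕1⊕0⊕0⊕0⊕1⊕1⊕1⊕1⊕0⊕1⊕0⊕1⊕0⊕0⊕1 = 0
s2: b2⊕b3⊕b6⊕b7⊕b10⊕b11⊕b14⊕b15⊕b18⊕b19⊕b22⊕b23⊕b26⊕b27⊕b30⊕b31 = 1⊕1⊕0⊕0⊕1⊕1⊕0⊕1⊕1⊕0⊕0⊕0⊕1⊕0⊕1⊕1 = 1
s4: b4⊕b5⊕b6⊕b7⊕b12⊕b13⊕b14⊕b15⊕b20⊕b21⊕b22⊕b23⊕b28⊕b29⊕b30⊕b31 = 1⊕0⊕0⊕0⊕1⊕1⊕0⊕1⊕0⊕1⊕0⊕0⊕1⊕0⊕1⊕1 = 0
s8: b8⊕b9⊕b10⊕b11⊕b12⊕b13⊕b14⊕b15⊕b24⊕b25⊕b26⊕b27⊕b28⊕b29⊕b30⊕b31 = 1⊕0⊕1⊕1⊕1⊕1⊕0⊕1⊕1⊕1⊕1⊕0⊕1⊕0⊕1⊕1 = 0
s16: b16⊕b17⊕b18⊕b19⊕b20⊕b21⊕b22⊕b23⊕b24⊕b25⊕b26⊕b27⊕b28⊕b29⊕b30⊕b31 = 0⊕1⊕1⊕0⊕0⊕1⊕0⊕0⊕1⊕1⊕1⊕0⊕1⊕0⊕1⊕1 = 1
Syndrome (s16...s1) = 10010 → position 18.

18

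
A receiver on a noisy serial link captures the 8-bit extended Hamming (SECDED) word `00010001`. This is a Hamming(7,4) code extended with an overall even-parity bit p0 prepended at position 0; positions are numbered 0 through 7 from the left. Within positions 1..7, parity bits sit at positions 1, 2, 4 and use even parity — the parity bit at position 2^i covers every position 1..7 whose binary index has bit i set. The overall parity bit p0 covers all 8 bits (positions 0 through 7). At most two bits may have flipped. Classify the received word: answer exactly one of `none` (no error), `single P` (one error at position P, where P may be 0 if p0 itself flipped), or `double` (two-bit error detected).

s1: b1⊕b3⊕b5⊕b7 = 0⊕1⊕0⊕1 = 0
s2: b2⊕b3⊕b6⊕b7 = 0⊕1⊕0⊕1 = 0
s4: b4⊕b5⊕b6⊕b7 = 0⊕0⊕0⊕1 = 1
Syndrome (s4...s1) = 100 → position 4.
Overall parity (XOR of all 8 bits, including p0): 0⊕0⊕0⊕1⊕0⊕0⊕0⊕1 = 0
Overall=0, syndrome position=4 → double-bit error detected (uncorrectable).

double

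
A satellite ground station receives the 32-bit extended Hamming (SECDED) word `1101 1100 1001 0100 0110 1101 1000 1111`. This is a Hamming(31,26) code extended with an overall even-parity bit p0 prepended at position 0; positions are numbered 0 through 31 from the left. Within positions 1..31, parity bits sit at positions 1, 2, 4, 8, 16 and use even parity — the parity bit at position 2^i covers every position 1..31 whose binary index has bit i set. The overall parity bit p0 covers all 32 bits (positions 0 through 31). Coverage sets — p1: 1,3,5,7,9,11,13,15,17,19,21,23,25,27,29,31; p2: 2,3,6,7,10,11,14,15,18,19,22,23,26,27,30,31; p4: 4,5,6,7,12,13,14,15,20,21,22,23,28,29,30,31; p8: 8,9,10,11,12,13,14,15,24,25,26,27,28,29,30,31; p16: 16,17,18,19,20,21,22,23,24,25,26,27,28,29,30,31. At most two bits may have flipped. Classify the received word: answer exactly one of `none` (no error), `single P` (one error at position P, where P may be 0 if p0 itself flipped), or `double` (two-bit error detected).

none

s1: b1⊕b3⊕b5⊕b7⊕b9⊕b11⊕b13⊕b15⊕b17⊕b19⊕b21⊕b23⊕b25⊕b27⊕b29⊕b31 = 1⊕1⊕1⊕0⊕0⊕1⊕1⊕0⊕1⊕0⊕1⊕1⊕0⊕0⊕1⊕1 = 0
s2: b2⊕b3⊕b6⊕b7⊕b10⊕b11⊕b14⊕b15⊕b18⊕b19⊕b22⊕b23⊕b26⊕b27⊕b30⊕b31 = 0⊕1⊕0⊕0⊕0⊕1⊕0⊕0⊕1⊕0⊕0⊕1⊕0⊕0⊕1⊕1 = 0
s4: b4⊕b5⊕b6⊕b7⊕b12⊕b13⊕b14⊕b15⊕b20⊕b21⊕b22⊕b23⊕b28⊕b29⊕b30⊕b31 = 1⊕1⊕0⊕0⊕0⊕1⊕0⊕0⊕1⊕1⊕0⊕1⊕1⊕1⊕1⊕1 = 0
s8: b8⊕b9⊕b10⊕b11⊕b12⊕b13⊕b14⊕b15⊕b24⊕b25⊕b26⊕b27⊕b28⊕b29⊕b30⊕b31 = 1⊕0⊕0⊕1⊕0⊕1⊕0⊕0⊕1⊕0⊕0⊕0⊕1⊕1⊕1⊕1 = 0
s16: b16⊕b17⊕b18⊕b19⊕b20⊕b21⊕b22⊕b23⊕b24⊕b25⊕b26⊕b27⊕b28⊕b29⊕b30⊕b31 = 0⊕1⊕1⊕0⊕1⊕1⊕0⊕1⊕1⊕0⊕0⊕0⊕1⊕1⊕1⊕1 = 0
Syndrome (s16...s1) = 00000 → position 0 (no error).
Overall parity (XOR of all 32 bits, including p0): 1⊕1⊕0⊕1⊕1⊕1⊕0⊕0⊕1⊕0⊕0⊕1⊕0⊕1⊕0⊕0⊕0⊕1⊕1⊕0⊕1⊕1⊕0⊕1⊕1⊕0⊕0⊕0⊕1⊕1⊕1⊕1 = 0
Overall=0, syndrome position=0 → no error.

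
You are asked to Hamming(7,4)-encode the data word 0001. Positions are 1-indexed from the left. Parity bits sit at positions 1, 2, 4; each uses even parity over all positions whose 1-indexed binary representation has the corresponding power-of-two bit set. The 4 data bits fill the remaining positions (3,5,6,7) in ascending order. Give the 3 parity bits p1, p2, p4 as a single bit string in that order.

111

Place data bits at non-power-of-two positions: b3=0, b5=0, b6=0, b7=1.
p1 = XOR of data positions {3,5,7} = 0⊕0⊕1 = 1
p2 = XOR of data positions {3,6,7} = 0⊕0⊕1 = 1
p4 = XOR of data positions {5,6,7} = 0⊕0⊕1 = 1
Parity bits p1,p2,p4 = 111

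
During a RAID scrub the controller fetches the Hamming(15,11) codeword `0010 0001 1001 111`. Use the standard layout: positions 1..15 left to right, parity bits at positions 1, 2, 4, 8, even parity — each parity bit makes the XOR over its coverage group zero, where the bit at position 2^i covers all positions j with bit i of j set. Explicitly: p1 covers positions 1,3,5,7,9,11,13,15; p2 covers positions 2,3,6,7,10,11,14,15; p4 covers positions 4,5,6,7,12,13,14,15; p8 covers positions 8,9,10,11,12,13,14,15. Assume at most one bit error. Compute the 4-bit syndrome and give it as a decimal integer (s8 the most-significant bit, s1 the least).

s1: b1⊕b3⊕b5⊕b7⊕b9⊕b11⊕b13⊕b15 = 0⊕1⊕0⊕0⊕1⊕0⊕1⊕1 = 0
s2: b2⊕b3⊕b6⊕b7⊕b10⊕b11⊕b14⊕b15 = 0⊕1⊕0⊕0⊕0⊕0⊕1⊕1 = 1
s4: b4⊕b5⊕b6⊕b7⊕b12⊕b13⊕b14⊕b15 = 0⊕0⊕0⊕0⊕1⊕1⊕1⊕1 = 0
s8: b8⊕b9⊕b10⊕b11⊕b12⊕b13⊕b14⊕b15 = 1⊕1⊕0⊕0⊕1⊕1⊕1⊕1 = 0
Syndrome (s8...s1) = 0010 → position 2.

2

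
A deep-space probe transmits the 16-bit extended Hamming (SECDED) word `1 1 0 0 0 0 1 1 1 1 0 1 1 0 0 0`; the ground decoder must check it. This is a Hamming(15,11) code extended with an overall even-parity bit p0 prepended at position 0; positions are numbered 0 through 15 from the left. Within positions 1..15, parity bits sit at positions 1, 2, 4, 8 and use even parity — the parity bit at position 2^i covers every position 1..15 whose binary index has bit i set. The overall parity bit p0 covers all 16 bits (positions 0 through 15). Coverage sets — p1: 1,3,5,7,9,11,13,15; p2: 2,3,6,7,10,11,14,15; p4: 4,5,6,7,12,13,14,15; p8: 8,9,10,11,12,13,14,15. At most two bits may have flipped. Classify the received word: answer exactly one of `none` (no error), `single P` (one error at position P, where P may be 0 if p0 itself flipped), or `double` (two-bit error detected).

double

s1: b1⊕b3⊕b5⊕b7⊕b9⊕b11⊕b13⊕b15 = 1⊕0⊕0⊕1⊕1⊕1⊕0⊕0 = 0
s2: b2⊕b3⊕b6⊕b7⊕b10⊕b11⊕b14⊕b15 = 0⊕0⊕1⊕1⊕0⊕1⊕0⊕0 = 1
s4: b4⊕b5⊕b6⊕b7⊕b12⊕b13⊕b14⊕b15 = 0⊕0⊕1⊕1⊕1⊕0⊕0⊕0 = 1
s8: b8⊕b9⊕b10⊕b11⊕b12⊕b13⊕b14⊕b15 = 1⊕1⊕0⊕1⊕1⊕0⊕0⊕0 = 0
Syndrome (s8...s1) = 0110 → position 6.
Overall parity (XOR of all 16 bits, including p0): 1⊕1⊕0⊕0⊕0⊕0⊕1⊕1⊕1⊕1⊕0⊕1⊕1⊕0⊕0⊕0 = 0
Overall=0, syndrome position=6 → double-bit error detected (uncorrectable).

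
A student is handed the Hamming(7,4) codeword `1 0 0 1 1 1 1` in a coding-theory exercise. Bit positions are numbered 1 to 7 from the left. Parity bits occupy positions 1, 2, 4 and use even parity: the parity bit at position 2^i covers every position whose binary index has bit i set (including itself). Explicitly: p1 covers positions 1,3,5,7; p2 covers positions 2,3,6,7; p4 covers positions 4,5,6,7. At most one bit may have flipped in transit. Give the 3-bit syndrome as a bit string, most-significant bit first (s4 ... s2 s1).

001

s1: b1⊕b3⊕b5⊕b7 = 1⊕0⊕1⊕1 = 1
s2: b2⊕b3⊕b6⊕b7 = 0⊕0⊕1⊕1 = 0
s4: b4⊕b5⊕b6⊕b7 = 1⊕1⊕1⊕1 = 0
Syndrome (s4...s1) = 001 → position 1.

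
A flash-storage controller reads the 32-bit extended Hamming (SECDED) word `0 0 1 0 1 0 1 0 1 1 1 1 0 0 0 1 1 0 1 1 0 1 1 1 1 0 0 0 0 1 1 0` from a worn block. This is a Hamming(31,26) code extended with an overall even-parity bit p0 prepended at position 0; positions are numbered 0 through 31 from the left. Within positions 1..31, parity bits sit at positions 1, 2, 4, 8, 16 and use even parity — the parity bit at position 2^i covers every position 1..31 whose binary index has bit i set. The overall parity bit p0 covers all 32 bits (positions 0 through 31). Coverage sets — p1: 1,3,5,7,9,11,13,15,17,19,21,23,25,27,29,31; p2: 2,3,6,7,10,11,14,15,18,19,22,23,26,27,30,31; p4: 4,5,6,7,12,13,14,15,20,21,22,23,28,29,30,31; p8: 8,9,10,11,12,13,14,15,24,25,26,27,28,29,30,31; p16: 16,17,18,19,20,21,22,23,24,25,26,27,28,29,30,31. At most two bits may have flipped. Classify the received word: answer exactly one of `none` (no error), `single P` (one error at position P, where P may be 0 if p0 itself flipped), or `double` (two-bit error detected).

single 17

s1: b1⊕b3⊕b5⊕b7⊕b9⊕b11⊕b13⊕b15⊕b17⊕b19⊕b21⊕b23⊕b25⊕b27⊕b29⊕b31 = 0⊕0⊕0⊕0⊕1⊕1⊕0⊕1⊕0⊕1⊕1⊕1⊕0⊕0⊕1⊕0 = 1
s2: b2⊕b3⊕b6⊕b7⊕b10⊕b11⊕b14⊕b15⊕b18⊕b19⊕b22⊕b23⊕b26⊕b27⊕b30⊕b31 = 1⊕0⊕1⊕0⊕1⊕1⊕0⊕1⊕1⊕1⊕1⊕1⊕0⊕0⊕1⊕0 = 0
s4: b4⊕b5⊕b6⊕b7⊕b12⊕b13⊕b14⊕b15⊕b20⊕b21⊕b22⊕b23⊕b28⊕b29⊕b30⊕b31 = 1⊕0⊕1⊕0⊕0⊕0⊕0⊕1⊕0⊕1⊕1⊕1⊕0⊕1⊕1⊕0 = 0
s8: b8⊕b9⊕b10⊕b11⊕b12⊕b13⊕b14⊕b15⊕b24⊕b25⊕b26⊕b27⊕b28⊕b29⊕b30⊕b31 = 1⊕1⊕1⊕1⊕0⊕0⊕0⊕1⊕1⊕0⊕0⊕0⊕0⊕1⊕1⊕0 = 0
s16: b16⊕b17⊕b18⊕b19⊕b20⊕b21⊕b22⊕b23⊕b24⊕b25⊕b26⊕b27⊕b28⊕b29⊕b30⊕b31 = 1⊕0⊕1⊕1⊕0⊕1⊕1⊕1⊕1⊕0⊕0⊕0⊕0⊕1⊕1⊕0 = 1
Syndrome (s16...s1) = 10001 → position 17.
Overall parity (XOR of all 32 bits, including p0): 0⊕0⊕1⊕0⊕1⊕0⊕1⊕0⊕1⊕1⊕1⊕1⊕0⊕0⊕0⊕1⊕1⊕0⊕1⊕1⊕0⊕1⊕1⊕1⊕1⊕0⊕0⊕0⊕0⊕1⊕1⊕0 = 1
Overall=1, syndrome position=17 → single-bit error at position 17.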